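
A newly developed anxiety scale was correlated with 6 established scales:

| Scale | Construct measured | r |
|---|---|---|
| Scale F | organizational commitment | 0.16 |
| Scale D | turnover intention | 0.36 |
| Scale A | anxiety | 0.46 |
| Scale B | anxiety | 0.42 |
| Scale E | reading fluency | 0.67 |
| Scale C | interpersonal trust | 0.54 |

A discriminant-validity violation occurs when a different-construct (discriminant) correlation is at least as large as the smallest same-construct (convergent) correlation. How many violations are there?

2

Convergent (same construct = anxiety): Scale A, Scale B.
Smallest convergent = 0.42. Discriminant values: 0.16, 0.36, 0.67, 0.54; count ≥ 0.42 → 2.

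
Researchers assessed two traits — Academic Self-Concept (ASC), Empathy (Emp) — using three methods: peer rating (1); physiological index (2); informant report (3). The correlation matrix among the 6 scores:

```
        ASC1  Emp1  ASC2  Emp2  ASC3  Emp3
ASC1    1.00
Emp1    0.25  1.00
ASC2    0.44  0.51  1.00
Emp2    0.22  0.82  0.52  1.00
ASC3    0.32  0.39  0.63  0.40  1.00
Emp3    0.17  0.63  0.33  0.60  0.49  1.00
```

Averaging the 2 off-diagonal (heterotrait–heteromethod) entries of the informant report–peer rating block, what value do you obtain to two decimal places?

0.28

HTHM values (method 3 × method 1): 0.39, 0.17; mean = 0.56/2 = 0.28.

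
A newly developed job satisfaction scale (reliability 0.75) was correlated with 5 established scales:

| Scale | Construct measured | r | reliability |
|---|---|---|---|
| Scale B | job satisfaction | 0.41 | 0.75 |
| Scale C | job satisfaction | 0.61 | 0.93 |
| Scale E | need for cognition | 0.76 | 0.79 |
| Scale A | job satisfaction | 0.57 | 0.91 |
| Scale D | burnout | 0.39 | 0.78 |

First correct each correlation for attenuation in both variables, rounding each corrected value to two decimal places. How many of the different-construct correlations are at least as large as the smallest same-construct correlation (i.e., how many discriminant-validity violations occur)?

Disattenuated r (r / √(r_scale · r_new)):
  Scale B (conv): 0.41 / √(0.75·0.75) = 0.55
  Scale C (conv): 0.61 / √(0.93·0.75) = 0.73
  Scale E (disc): 0.76 / √(0.79·0.75) = 0.99
  Scale A (conv): 0.57 / √(0.91·0.75) = 0.69
  Scale D (disc): 0.39 / √(0.78·0.75) = 0.51
Smallest convergent = 0.55. Discriminant values: 0.99, 0.51; count ≥ 0.55 → 1.

1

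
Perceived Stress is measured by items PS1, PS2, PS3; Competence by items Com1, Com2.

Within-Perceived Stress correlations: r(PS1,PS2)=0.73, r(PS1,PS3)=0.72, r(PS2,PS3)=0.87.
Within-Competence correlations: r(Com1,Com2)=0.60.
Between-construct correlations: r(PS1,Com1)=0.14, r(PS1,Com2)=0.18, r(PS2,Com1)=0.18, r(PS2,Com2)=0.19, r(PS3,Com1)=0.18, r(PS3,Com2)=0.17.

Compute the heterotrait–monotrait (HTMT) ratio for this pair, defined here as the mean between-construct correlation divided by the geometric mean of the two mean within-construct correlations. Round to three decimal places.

0.254

Between-construct mean = 1.04/6 = 0.1733.
Mean within-PS = 2.32/3 = 0.7733; mean within-Com = 0.60/1 = 0.6000.
Geometric mean = √(0.7733 × 0.6000) = 0.6812.
HTMT = 0.1733 / 0.6812 = 0.254.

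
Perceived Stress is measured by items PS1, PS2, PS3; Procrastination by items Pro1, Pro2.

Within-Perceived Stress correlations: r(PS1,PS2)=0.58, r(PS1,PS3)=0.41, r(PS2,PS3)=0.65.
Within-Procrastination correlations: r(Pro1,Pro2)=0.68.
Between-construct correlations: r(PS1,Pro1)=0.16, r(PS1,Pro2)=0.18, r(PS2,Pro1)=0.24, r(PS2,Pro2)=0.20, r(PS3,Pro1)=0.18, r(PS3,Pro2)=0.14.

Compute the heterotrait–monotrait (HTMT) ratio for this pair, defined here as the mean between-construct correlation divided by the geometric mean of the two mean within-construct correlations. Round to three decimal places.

0.301

Mean heterotrait r = 1.10/6 = 0.1833.
Mean within-PS = 1.64/3 = 0.5467; mean within-Pro = 0.68/1 = 0.6800.
Geometric mean = √(0.5467 × 0.6800) = 0.6097.
HTMT = 0.1833 / 0.6097 = 0.301.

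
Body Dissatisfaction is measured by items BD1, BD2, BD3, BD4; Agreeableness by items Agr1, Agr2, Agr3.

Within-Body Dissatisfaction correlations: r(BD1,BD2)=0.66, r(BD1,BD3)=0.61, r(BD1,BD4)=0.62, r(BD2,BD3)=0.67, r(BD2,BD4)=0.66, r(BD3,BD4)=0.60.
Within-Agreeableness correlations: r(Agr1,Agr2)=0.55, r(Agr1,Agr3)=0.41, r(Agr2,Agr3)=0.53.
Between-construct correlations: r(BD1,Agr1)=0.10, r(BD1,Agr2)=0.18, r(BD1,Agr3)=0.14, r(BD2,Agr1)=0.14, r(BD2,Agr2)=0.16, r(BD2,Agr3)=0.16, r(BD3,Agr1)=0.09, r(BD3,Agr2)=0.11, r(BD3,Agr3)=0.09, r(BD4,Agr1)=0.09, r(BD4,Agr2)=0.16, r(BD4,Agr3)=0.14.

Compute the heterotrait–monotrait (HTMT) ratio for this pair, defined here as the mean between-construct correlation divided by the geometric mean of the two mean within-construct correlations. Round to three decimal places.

0.231

Mean heterotrait r = 1.56/12 = 0.1300.
Mean within-BD = 3.82/6 = 0.6367; mean within-Agr = 1.49/3 = 0.4967.
Geometric mean = √(0.6367 × 0.4967) = 0.5624.
HTMT = 0.1300 / 0.5624 = 0.231.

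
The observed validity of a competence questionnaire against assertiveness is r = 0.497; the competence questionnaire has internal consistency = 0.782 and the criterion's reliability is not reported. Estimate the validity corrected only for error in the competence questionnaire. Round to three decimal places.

Single correction: r_c = r_obs / √r_xx = 0.497 / √0.782 = 0.497 / 0.8843 ≈ 0.562.

0.562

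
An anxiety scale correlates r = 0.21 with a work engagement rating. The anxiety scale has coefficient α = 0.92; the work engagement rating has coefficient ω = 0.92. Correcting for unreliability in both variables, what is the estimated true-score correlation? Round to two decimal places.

0.23

r_true = r_obs / √(r_xx · r_yy) = 0.21 / √(0.92 × 0.92) = 0.21 / √0.8464 = 0.21 / 0.9200 ≈ 0.23.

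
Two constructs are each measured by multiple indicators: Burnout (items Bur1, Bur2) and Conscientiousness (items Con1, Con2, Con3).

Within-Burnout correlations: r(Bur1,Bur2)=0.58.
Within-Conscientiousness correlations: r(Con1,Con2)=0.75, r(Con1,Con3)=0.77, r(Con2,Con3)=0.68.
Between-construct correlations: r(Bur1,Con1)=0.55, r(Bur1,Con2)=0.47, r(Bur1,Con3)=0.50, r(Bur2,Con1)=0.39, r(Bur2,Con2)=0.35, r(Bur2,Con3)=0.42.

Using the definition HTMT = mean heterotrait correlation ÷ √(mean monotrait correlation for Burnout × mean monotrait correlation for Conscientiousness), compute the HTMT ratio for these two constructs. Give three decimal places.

Mean between = 2.68/6 = 0.4467.
Mean within-Bur = 0.58/1 = 0.5800; mean within-Con = 2.20/3 = 0.7333.
Geometric mean = √(0.5800 × 0.7333) = 0.6522.
HTMT = 0.4467 / 0.6522 = 0.685.

0.685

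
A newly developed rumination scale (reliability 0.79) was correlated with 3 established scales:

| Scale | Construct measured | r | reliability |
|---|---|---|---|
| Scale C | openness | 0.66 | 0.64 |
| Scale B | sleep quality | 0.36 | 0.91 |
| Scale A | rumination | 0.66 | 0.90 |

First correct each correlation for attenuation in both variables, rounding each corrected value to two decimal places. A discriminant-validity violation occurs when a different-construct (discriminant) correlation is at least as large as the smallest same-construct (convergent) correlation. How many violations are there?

1

Disattenuated r (r / √(r_scale · r_new)):
  Scale C (disc): 0.66 / √(0.64·0.79) = 0.93
  Scale B (disc): 0.36 / √(0.91·0.79) = 0.42
  Scale A (conv): 0.66 / √(0.90·0.79) = 0.78
Smallest convergent = 0.78. Discriminant values: 0.93, 0.42; count ≥ 0.78 → 1.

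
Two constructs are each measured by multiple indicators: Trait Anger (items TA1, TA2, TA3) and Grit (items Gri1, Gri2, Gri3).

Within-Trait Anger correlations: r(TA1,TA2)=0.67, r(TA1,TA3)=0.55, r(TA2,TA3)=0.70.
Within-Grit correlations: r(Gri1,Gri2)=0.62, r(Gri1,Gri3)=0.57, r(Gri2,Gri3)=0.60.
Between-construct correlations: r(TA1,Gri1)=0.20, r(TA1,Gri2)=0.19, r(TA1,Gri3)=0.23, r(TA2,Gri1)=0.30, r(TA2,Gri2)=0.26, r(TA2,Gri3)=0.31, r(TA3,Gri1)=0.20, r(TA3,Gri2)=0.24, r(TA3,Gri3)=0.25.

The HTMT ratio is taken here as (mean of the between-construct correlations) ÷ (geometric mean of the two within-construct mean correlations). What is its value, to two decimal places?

0.39

Mean heterotrait r = 2.18/9 = 0.2422.
Mean within-TA = 1.92/3 = 0.6400; mean within-Gri = 1.79/3 = 0.5967.
Geometric mean = √(0.6400 × 0.5967) = 0.6180.
HTMT = 0.2422 / 0.6180 = 0.39.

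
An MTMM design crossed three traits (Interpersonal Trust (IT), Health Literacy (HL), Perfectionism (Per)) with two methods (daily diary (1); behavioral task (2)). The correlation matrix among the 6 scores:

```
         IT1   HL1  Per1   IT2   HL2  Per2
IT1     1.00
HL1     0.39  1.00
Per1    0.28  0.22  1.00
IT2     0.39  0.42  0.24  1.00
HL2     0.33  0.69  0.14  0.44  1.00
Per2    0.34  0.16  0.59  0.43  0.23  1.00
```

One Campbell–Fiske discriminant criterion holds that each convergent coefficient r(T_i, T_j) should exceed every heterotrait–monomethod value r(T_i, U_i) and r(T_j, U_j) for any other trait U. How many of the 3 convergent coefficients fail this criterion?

Checking each validity diagonal entry against its comparison values:
IT (methods 1·2): 0.39 vs {0.39, 0.44, 0.28, 0.43} → fail.
HL (methods 1·2): 0.69 vs {0.39, 0.44, 0.22, 0.23} → pass.
Per (methods 1·2): 0.59 vs {0.28, 0.43, 0.22, 0.23} → pass.
1 of 3 fail.

1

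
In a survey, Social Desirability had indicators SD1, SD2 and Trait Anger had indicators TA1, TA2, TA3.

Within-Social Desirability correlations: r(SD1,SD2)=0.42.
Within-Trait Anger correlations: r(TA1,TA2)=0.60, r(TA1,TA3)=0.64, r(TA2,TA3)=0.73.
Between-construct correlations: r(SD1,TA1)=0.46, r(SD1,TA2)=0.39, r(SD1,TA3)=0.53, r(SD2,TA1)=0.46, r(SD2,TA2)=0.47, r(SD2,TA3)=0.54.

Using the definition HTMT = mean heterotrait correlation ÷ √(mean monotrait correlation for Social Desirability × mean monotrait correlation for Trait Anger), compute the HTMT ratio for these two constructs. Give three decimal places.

Between-construct mean = 2.85/6 = 0.4750.
Mean within-SD = 0.42/1 = 0.4200; mean within-TA = 1.97/3 = 0.6567.
Geometric mean = √(0.4200 × 0.6567) = 0.5252.
HTMT = 0.4750 / 0.5252 = 0.904.

0.904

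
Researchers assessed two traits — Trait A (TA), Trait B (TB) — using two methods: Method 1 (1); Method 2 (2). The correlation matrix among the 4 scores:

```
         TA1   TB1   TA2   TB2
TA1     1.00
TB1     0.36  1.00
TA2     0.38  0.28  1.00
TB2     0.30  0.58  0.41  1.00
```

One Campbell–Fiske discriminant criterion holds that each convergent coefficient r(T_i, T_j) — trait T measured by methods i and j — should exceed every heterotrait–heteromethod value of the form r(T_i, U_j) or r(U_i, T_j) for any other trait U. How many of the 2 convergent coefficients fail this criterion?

Convergent coefficients and their comparison sets:
TA (methods 1·2): 0.38 vs {0.30, 0.28} → pass.
TB (methods 1·2): 0.58 vs {0.28, 0.30} → pass.
0 of 2 fail.

0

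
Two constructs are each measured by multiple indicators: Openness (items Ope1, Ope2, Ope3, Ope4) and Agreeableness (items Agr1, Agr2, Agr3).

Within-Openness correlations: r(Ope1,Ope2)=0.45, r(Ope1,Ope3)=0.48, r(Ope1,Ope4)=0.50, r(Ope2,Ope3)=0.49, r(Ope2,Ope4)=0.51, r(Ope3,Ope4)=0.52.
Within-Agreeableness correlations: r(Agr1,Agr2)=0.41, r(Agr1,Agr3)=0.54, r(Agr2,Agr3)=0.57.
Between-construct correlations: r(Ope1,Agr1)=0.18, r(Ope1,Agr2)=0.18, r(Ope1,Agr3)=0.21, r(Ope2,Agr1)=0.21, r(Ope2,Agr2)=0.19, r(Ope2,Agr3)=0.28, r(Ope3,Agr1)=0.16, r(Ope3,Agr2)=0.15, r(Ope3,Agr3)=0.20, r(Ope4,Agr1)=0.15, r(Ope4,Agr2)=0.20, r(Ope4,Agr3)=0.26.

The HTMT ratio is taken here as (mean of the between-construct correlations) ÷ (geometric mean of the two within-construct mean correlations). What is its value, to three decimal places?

0.396

Mean heterotrait r = 2.37/12 = 0.1975.
Mean within-Ope = 2.95/6 = 0.4917; mean within-Agr = 1.52/3 = 0.5067.
Geometric mean = √(0.4917 × 0.5067) = 0.4991.
HTMT = 0.1975 / 0.4991 = 0.396.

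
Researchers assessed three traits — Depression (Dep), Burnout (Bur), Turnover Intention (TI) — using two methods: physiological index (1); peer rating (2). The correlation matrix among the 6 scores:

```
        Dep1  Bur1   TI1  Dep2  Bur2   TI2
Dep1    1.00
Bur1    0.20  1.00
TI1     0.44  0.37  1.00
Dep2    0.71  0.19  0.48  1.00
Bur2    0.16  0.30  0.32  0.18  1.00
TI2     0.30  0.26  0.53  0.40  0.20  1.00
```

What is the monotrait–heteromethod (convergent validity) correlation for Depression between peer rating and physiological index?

0.71

Same trait (Dep), different methods: r(Dep2, Dep1) = 0.71.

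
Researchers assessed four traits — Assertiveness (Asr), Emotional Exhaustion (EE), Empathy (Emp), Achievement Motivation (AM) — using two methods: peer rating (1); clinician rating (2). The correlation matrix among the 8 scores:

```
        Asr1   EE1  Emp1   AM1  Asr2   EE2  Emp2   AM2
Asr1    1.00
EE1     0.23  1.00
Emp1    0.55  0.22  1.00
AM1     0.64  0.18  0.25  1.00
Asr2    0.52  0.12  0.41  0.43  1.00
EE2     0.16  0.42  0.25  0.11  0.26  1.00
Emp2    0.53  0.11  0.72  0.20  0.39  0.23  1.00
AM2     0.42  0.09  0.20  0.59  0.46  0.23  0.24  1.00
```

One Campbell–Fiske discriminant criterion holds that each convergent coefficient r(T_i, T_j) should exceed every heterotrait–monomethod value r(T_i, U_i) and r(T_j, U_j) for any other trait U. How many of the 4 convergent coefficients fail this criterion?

2

Convergent coefficients and their comparison sets:
Asr (methods 1·2): 0.52 vs {0.23, 0.26, 0.55, 0.39, 0.64, 0.46} → fail.
EE (methods 1·2): 0.42 vs {0.23, 0.26, 0.22, 0.23, 0.18, 0.23} → pass.
Emp (methods 1·2): 0.72 vs {0.55, 0.39, 0.22, 0.23, 0.25, 0.24} → pass.
AM (methods 1·2): 0.59 vs {0.64, 0.46, 0.18, 0.23, 0.25, 0.24} → fail.
2 of 4 fail.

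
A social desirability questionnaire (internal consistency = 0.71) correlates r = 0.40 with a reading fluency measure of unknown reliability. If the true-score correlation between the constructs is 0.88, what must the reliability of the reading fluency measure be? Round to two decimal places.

r_true = r_obs / √(r_xx · r_yy) ⇒ 0.88 = 0.40 / √(0.71 · r_yy).
√(0.71 · r_yy) = 0.40 / 0.88 = 0.4545; 0.71 · r_yy = 0.2066; r_yy = 0.2066 / 0.71 ≈ 0.29.

0.29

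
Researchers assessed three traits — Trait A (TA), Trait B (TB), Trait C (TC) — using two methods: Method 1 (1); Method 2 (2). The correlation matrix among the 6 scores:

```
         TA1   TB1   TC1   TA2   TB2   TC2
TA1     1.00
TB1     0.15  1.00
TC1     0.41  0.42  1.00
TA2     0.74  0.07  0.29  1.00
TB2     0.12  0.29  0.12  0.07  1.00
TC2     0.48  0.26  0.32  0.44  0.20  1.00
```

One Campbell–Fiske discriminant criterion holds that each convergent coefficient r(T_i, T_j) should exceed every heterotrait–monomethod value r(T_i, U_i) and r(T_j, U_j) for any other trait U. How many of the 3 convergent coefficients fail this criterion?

Each convergent coefficient versus the relevant comparison correlations:
TA (methods 1·2): 0.74 vs {0.15, 0.07, 0.41, 0.44} → pass.
TB (methods 1·2): 0.29 vs {0.15, 0.07, 0.42, 0.20} → fail.
TC (methods 1·2): 0.32 vs {0.41, 0.44, 0.42, 0.20} → fail.
2 of 3 fail.

2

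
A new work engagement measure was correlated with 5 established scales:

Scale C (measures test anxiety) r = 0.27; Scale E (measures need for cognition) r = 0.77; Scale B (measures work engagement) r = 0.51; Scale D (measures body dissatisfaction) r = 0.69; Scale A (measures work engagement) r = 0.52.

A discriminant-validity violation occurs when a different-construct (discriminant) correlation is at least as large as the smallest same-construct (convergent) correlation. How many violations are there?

2

Convergent (same construct = work engagement): Scale B, Scale A.
Smallest convergent = 0.51. Discriminant values: 0.27, 0.77, 0.69; count ≥ 0.51 → 2.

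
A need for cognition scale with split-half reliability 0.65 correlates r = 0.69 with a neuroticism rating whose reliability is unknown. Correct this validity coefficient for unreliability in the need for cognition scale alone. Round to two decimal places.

0.86

Single correction: r_c = r_obs / √r_xx = 0.69 / √0.65 = 0.69 / 0.8062 ≈ 0.86.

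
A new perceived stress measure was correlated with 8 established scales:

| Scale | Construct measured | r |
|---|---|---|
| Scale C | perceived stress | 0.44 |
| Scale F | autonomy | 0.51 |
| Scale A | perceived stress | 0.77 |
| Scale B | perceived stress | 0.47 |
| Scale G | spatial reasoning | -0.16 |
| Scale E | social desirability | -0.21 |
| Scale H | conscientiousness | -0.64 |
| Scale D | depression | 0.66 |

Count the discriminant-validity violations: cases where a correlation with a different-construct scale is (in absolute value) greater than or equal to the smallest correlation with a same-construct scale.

Convergent (same construct = perceived stress): Scale C, Scale A, Scale B.
Smallest convergent = 0.44. Discriminant |r|: 0.51, 0.16, 0.21, 0.64, 0.66; count ≥ 0.44 → 3.

3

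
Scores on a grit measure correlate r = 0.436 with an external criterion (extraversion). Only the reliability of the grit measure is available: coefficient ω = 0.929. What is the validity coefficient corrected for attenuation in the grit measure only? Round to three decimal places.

0.452

Single correction: r_c = r_obs / √r_xx = 0.436 / √0.929 = 0.436 / 0.9638 ≈ 0.452.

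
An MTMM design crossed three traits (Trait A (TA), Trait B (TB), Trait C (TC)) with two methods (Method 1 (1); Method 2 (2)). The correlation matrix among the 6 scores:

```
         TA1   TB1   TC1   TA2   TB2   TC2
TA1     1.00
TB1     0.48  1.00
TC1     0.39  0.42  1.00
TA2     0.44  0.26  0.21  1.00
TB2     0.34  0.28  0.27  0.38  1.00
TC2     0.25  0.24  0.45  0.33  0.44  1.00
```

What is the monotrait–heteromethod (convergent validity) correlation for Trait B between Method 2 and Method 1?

Same trait (TB), different methods: r(TB2, TB1) = 0.28.

0.28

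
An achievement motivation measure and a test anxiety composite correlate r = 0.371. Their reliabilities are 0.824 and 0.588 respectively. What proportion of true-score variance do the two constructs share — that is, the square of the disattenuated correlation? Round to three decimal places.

0.284

Disattenuated r = 0.371 / √(0.824 × 0.588) = 0.371 / 0.6961 = 0.5330.
Shared true-score variance = 0.5330² = 0.2841 ≈ 0.284.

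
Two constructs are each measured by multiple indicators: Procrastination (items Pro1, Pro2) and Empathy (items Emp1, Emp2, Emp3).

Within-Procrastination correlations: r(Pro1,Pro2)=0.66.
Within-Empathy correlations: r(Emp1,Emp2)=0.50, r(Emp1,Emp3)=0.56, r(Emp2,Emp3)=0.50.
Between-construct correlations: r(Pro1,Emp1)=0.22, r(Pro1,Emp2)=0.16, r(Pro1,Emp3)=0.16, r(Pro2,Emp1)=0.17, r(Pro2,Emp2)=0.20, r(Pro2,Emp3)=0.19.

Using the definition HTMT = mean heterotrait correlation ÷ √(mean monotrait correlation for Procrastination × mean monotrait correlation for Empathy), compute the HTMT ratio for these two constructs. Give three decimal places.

Mean between = 1.10/6 = 0.1833.
Mean within-Pro = 0.66/1 = 0.6600; mean within-Emp = 1.56/3 = 0.5200.
Geometric mean = √(0.6600 × 0.5200) = 0.5858.
HTMT = 0.1833 / 0.5858 = 0.313.

0.313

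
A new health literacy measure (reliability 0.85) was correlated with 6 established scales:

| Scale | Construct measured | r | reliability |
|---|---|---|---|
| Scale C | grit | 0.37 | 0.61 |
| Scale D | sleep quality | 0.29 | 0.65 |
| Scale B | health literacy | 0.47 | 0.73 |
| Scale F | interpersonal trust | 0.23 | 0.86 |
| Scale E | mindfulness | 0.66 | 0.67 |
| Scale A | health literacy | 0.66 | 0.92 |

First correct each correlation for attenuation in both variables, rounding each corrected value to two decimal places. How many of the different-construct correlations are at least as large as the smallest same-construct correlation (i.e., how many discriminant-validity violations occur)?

Disattenuated r (r / √(r_scale · r_new)):
  Scale C (disc): 0.37 / √(0.61·0.85) = 0.51
  Scale D (disc): 0.29 / √(0.65·0.85) = 0.39
  Scale B (conv): 0.47 / √(0.73·0.85) = 0.60
  Scale F (disc): 0.23 / √(0.86·0.85) = 0.27
  Scale E (disc): 0.66 / √(0.67·0.85) = 0.87
  Scale A (conv): 0.66 / √(0.92·0.85) = 0.75
Smallest convergent = 0.60. Discriminant values: 0.51, 0.39, 0.27, 0.87; count ≥ 0.60 → 1.

1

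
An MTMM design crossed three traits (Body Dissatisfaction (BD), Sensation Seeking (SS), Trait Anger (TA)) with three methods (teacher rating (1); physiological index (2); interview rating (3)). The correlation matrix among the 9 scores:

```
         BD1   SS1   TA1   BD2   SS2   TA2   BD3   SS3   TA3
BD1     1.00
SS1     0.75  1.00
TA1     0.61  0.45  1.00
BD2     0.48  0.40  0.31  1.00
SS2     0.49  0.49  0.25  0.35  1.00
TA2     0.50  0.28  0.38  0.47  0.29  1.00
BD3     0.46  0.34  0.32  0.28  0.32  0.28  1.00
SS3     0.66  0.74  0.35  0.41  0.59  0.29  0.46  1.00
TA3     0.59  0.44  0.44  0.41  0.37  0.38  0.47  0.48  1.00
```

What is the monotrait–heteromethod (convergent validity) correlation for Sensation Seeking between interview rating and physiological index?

Same trait (SS), different methods: r(SS3, SS2) = 0.59.

0.59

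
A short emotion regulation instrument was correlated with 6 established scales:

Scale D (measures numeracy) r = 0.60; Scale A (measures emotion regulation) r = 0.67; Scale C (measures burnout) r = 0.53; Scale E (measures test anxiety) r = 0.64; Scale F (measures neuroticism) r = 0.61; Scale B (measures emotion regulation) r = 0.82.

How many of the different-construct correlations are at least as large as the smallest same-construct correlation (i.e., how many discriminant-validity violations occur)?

Convergent (same construct = emotion regulation): Scale A, Scale B.
Smallest convergent = 0.67. Discriminant values: 0.60, 0.53, 0.64, 0.61; count ≥ 0.67 → 0.

0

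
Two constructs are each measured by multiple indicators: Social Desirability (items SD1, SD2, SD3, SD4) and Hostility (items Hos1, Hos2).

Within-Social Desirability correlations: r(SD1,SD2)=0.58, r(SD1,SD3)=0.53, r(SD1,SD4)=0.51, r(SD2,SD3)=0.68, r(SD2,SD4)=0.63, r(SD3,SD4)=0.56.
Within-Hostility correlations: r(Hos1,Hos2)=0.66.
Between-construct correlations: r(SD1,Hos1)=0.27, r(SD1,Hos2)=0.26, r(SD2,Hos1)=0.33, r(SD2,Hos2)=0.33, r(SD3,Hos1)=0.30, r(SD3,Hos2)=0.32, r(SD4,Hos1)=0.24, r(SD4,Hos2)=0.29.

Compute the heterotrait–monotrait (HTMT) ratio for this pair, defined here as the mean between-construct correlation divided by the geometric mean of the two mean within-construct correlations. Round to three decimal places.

0.472

Mean between = 2.34/8 = 0.2925.
Mean within-SD = 3.49/6 = 0.5817; mean within-Hos = 0.66/1 = 0.6600.
Geometric mean = √(0.5817 × 0.6600) = 0.6196.
HTMT = 0.2925 / 0.6196 = 0.472.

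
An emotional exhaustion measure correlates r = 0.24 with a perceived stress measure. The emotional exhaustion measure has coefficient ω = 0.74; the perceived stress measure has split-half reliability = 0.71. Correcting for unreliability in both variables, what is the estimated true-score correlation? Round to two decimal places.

0.33

r_true = r_obs / √(r_xx · r_yy) = 0.24 / √(0.74 × 0.71) = 0.24 / √0.5254 = 0.24 / 0.7248 ≈ 0.33.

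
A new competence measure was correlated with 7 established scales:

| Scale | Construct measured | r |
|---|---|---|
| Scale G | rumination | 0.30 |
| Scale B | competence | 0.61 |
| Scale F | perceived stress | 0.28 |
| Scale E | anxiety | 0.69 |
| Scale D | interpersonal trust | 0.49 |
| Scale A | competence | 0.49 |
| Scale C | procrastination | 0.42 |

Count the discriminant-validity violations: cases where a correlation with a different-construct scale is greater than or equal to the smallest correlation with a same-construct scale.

2

Convergent (same construct = competence): Scale B, Scale A.
Smallest convergent = 0.49. Discriminant values: 0.30, 0.28, 0.69, 0.49, 0.42; count ≥ 0.49 → 2.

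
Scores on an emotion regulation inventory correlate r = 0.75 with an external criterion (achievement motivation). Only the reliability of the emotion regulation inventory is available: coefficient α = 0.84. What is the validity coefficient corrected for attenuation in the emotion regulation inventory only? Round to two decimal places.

0.82

Single correction: r_c = r_obs / √r_xx = 0.75 / √0.84 = 0.75 / 0.9165 ≈ 0.82.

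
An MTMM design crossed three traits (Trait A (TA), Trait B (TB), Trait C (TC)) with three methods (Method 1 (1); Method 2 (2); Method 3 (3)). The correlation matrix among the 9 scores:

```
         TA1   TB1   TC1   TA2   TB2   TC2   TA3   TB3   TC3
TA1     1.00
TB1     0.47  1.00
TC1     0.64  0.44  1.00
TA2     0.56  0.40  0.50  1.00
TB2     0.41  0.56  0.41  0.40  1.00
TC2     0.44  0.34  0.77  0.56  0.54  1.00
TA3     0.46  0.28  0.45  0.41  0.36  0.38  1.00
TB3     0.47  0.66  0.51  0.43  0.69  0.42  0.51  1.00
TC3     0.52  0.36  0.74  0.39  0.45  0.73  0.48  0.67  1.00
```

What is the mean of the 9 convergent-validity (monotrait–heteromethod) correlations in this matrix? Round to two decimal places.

0.62

Convergent values: 0.56, 0.46, 0.41, 0.56, 0.66, 0.69, 0.77, 0.74, 0.73; mean = 5.58/9 = 0.62.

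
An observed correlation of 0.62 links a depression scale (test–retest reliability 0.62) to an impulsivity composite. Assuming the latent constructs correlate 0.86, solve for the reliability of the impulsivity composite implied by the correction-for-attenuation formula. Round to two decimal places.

r_true = r_obs / √(r_xx · r_yy) ⇒ 0.86 = 0.62 / √(0.62 · r_yy).
√(0.62 · r_yy) = 0.62 / 0.86 = 0.7209; 0.62 · r_yy = 0.5197; r_yy = 0.5197 / 0.62 ≈ 0.84.

0.84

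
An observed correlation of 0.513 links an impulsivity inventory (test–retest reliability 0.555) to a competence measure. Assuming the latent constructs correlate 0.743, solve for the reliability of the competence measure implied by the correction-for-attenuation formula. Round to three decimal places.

0.859

r_true = r_obs / √(r_xx · r_yy) ⇒ 0.743 = 0.513 / √(0.555 · r_yy).
√(0.555 · r_yy) = 0.513 / 0.743 = 0.6904; 0.555 · r_yy = 0.4767; r_yy = 0.4767 / 0.555 ≈ 0.859.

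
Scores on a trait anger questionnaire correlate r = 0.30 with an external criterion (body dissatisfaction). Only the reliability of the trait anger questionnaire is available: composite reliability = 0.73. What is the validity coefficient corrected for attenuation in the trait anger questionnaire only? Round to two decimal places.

Single correction: r_c = r_obs / √r_xx = 0.30 / √0.73 = 0.30 / 0.8544 ≈ 0.35.

0.35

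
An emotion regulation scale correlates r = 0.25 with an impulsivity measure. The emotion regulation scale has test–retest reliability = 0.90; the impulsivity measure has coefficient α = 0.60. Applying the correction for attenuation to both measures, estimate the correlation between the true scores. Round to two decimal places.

r_true = r_obs / √(r_xx · r_yy) = 0.25 / √(0.90 × 0.60) = 0.25 / √0.5400 = 0.25 / 0.7348 ≈ 0.34.

0.34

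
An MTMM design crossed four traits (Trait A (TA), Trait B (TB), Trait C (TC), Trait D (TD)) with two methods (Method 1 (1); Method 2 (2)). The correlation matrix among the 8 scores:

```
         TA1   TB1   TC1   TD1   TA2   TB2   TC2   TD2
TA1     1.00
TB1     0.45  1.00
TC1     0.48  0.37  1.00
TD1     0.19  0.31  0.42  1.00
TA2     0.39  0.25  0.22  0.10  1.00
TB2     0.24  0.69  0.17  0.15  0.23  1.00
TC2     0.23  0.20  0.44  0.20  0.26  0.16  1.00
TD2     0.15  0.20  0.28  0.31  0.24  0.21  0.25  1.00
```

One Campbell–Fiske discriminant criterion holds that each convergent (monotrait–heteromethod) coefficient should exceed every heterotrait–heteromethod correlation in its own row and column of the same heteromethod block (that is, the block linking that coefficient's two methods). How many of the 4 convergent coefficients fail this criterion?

0

Checking each validity diagonal entry against its comparison values:
TA (methods 1·2): 0.39 vs {0.24, 0.25, 0.23, 0.22, 0.15, 0.10} → pass.
TB (methods 1·2): 0.69 vs {0.25, 0.24, 0.20, 0.17, 0.20, 0.15} → pass.
TC (methods 1·2): 0.44 vs {0.22, 0.23, 0.17, 0.20, 0.28, 0.20} → pass.
TD (methods 1·2): 0.31 vs {0.10, 0.15, 0.15, 0.20, 0.20, 0.28} → pass.
0 of 4 fail.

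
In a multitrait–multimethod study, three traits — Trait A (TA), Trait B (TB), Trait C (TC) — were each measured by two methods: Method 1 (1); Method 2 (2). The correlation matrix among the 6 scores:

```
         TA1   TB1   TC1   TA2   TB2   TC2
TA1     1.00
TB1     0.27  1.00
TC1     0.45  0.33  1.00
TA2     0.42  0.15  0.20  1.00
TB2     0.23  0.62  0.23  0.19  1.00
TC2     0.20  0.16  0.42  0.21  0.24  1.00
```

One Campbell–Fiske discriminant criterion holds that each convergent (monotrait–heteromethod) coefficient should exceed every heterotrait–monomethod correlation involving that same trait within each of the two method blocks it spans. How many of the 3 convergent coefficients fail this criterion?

Checking each validity diagonal entry against its comparison values:
TA (methods 1·2): 0.42 vs {0.27, 0.19, 0.45, 0.21} → fail.
TB (methods 1·2): 0.62 vs {0.27, 0.19, 0.33, 0.24} → pass.
TC (methods 1·2): 0.42 vs {0.45, 0.21, 0.33, 0.24} → fail.
2 of 3 fail.

2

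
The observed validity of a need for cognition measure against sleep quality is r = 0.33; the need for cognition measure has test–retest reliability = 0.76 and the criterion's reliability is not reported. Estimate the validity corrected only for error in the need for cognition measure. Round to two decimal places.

0.38

Single correction: r_c = r_obs / √r_xx = 0.33 / √0.76 = 0.33 / 0.8718 ≈ 0.38.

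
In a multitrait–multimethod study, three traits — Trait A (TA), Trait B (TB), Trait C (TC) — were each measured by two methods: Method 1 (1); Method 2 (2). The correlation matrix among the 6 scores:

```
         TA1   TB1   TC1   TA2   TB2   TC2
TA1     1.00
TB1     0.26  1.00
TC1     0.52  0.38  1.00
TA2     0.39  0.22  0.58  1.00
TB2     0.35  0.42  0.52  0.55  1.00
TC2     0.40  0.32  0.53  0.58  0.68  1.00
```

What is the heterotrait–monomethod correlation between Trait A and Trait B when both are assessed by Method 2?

0.55

Different traits, same method: r(TA2, TB2) = 0.55.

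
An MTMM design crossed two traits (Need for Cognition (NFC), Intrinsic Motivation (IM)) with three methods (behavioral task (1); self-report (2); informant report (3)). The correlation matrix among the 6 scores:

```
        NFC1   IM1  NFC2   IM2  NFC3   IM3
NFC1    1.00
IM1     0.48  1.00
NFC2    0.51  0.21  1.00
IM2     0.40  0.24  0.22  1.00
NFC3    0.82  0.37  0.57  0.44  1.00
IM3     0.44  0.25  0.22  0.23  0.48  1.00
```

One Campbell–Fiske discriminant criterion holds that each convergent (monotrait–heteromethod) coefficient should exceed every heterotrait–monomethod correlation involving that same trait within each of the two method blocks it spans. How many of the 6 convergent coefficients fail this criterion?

3

Checking each validity diagonal entry against its comparison values:
NFC (methods 1·2): 0.51 vs {0.48, 0.22} → pass.
NFC (methods 1·3): 0.82 vs {0.48, 0.48} → pass.
NFC (methods 2·3): 0.57 vs {0.22, 0.48} → pass.
IM (methods 1·2): 0.24 vs {0.48, 0.22} → fail.
IM (methods 1·3): 0.25 vs {0.48, 0.48} → fail.
IM (methods 2·3): 0.23 vs {0.22, 0.48} → fail.
3 of 6 fail.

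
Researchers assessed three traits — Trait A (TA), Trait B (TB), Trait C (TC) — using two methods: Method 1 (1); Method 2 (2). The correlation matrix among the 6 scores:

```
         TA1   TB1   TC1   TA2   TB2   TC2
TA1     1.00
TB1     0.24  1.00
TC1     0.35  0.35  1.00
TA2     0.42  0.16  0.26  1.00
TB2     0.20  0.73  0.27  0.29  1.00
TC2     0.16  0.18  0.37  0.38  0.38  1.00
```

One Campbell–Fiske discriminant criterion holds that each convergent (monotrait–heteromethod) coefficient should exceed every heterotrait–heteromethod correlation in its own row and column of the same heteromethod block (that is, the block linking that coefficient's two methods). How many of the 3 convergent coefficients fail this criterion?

Convergent coefficients and their comparison sets:
TA (methods 1·2): 0.42 vs {0.20, 0.16, 0.16, 0.26} → pass.
TB (methods 1·2): 0.73 vs {0.16, 0.20, 0.18, 0.27} → pass.
TC (methods 1·2): 0.37 vs {0.26, 0.16, 0.27, 0.18} → pass.
0 of 3 fail.

0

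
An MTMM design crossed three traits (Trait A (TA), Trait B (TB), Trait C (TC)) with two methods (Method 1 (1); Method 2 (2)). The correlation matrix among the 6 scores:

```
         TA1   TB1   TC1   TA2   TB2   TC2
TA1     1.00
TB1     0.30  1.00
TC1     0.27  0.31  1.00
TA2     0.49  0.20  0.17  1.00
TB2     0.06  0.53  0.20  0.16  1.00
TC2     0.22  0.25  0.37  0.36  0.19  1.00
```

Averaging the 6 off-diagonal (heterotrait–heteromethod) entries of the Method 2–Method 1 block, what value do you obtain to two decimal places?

HTHM values (method 2 × method 1): 0.20, 0.17, 0.06, 0.20, 0.22, 0.25; mean = 1.10/6 = 0.18.

0.18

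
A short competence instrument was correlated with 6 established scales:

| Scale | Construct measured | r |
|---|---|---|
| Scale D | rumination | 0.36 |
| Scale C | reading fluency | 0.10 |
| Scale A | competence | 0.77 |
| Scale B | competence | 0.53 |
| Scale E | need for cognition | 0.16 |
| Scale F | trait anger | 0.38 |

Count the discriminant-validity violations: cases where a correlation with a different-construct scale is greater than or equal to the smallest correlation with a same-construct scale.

0

Convergent (same construct = competence): Scale A, Scale B.
Smallest convergent = 0.53. Discriminant values: 0.36, 0.10, 0.16, 0.38; count ≥ 0.53 → 0.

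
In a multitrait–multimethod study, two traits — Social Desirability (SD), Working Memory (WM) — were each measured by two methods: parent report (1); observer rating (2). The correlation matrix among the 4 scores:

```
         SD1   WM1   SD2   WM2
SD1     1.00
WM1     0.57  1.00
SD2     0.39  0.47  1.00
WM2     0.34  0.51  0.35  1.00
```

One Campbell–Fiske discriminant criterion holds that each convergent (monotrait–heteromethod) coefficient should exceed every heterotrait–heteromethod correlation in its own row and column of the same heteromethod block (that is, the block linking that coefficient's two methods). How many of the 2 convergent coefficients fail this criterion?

1

Convergent coefficients and their comparison sets:
SD (methods 1·2): 0.39 vs {0.34, 0.47} → fail.
WM (methods 1·2): 0.51 vs {0.47, 0.34} → pass.
1 of 2 fail.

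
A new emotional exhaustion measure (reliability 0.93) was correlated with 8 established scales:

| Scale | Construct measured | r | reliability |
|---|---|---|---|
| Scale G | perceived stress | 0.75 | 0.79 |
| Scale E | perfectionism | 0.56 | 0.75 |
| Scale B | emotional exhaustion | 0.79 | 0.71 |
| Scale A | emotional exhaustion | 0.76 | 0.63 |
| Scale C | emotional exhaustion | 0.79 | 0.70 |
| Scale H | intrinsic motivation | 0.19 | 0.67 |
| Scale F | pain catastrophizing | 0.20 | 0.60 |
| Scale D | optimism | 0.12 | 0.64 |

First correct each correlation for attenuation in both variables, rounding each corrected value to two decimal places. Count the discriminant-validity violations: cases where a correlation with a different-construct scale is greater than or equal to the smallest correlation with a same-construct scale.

0

Disattenuated r (r / √(r_scale · r_new)):
  Scale G (disc): 0.75 / √(0.79·0.93) = 0.87
  Scale E (disc): 0.56 / √(0.75·0.93) = 0.67
  Scale B (conv): 0.79 / √(0.71·0.93) = 0.97
  Scale A (conv): 0.76 / √(0.63·0.93) = 0.99
  Scale C (conv): 0.79 / √(0.70·0.93) = 0.98
  Scale H (disc): 0.19 / √(0.67·0.93) = 0.24
  Scale F (disc): 0.20 / √(0.60·0.93) = 0.27
  Scale D (disc): 0.12 / √(0.64·0.93) = 0.16
Smallest convergent = 0.97. Discriminant values: 0.87, 0.67, 0.24, 0.27, 0.16; count ≥ 0.97 → 0.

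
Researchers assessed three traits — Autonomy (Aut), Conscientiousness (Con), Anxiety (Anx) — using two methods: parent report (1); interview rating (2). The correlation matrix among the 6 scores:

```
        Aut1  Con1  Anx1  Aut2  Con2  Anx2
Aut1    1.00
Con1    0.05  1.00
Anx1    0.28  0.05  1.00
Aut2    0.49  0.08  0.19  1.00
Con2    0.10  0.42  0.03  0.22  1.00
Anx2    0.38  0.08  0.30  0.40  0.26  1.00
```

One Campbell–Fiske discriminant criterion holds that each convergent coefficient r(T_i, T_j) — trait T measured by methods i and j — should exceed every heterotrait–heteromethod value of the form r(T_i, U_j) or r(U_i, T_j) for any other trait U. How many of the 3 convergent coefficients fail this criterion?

1

Checking each validity diagonal entry against its comparison values:
Aut (methods 1·2): 0.49 vs {0.10, 0.08, 0.38, 0.19} → pass.
Con (methods 1·2): 0.42 vs {0.08, 0.10, 0.08, 0.03} → pass.
Anx (methods 1·2): 0.30 vs {0.19, 0.38, 0.03, 0.08} → fail.
1 of 3 fail.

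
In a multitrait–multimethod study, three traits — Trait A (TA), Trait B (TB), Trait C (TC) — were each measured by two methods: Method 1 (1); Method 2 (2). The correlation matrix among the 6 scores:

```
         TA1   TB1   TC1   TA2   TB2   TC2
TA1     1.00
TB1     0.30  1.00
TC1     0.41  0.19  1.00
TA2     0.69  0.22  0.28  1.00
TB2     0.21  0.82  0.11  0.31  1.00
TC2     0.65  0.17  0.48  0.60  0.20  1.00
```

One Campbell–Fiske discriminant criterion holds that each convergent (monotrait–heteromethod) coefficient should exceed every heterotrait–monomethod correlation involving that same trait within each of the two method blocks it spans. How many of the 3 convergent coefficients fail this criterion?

1

Each convergent coefficient versus the relevant comparison correlations:
TA (methods 1·2): 0.69 vs {0.30, 0.31, 0.41, 0.60} → pass.
TB (methods 1·2): 0.82 vs {0.30, 0.31, 0.19, 0.20} → pass.
TC (methods 1·2): 0.48 vs {0.41, 0.60, 0.19, 0.20} → fail.
1 of 3 fail.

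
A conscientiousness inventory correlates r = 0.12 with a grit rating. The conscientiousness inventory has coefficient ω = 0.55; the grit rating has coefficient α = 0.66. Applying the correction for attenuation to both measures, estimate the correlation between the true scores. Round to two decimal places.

r_true = r_obs / √(r_xx · r_yy) = 0.12 / √(0.55 × 0.66) = 0.12 / √0.3630 = 0.12 / 0.6025 ≈ 0.20.

0.20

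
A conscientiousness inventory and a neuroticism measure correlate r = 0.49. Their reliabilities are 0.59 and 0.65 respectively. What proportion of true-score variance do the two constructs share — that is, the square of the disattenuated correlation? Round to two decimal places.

Disattenuated r = 0.49 / √(0.59 × 0.65) = 0.49 / 0.6193 = 0.7912.
Shared true-score variance = 0.7912² = 0.6260 ≈ 0.63.

0.63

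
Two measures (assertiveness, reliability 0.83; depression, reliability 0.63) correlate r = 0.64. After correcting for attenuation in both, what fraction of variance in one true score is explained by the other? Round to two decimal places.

0.78

Disattenuated r = 0.64 / √(0.83 × 0.63) = 0.64 / 0.7231 = 0.8851.
Shared true-score variance = 0.8851² = 0.7834 ≈ 0.78.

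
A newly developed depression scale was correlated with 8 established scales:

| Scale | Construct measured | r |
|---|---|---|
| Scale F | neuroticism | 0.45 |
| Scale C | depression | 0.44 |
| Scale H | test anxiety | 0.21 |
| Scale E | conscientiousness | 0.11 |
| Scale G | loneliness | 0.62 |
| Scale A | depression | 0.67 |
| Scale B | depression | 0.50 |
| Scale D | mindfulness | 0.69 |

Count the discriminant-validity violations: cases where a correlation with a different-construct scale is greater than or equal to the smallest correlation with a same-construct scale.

Convergent (same construct = depression): Scale C, Scale A, Scale B.
Smallest convergent = 0.44. Discriminant values: 0.45, 0.21, 0.11, 0.62, 0.69; count ≥ 0.44 → 3.

3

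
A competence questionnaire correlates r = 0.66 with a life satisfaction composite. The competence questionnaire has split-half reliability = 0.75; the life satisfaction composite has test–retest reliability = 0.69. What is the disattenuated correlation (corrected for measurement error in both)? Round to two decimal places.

0.92

r_true = r_obs / √(r_xx · r_yy) = 0.66 / √(0.75 × 0.69) = 0.66 / √0.5175 = 0.66 / 0.7194 ≈ 0.92.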